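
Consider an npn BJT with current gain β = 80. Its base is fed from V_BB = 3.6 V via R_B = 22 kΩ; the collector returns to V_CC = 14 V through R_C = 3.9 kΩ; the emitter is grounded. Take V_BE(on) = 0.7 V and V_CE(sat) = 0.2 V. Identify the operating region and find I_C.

Assume active: I_B = (3.6 − 0.7)/22 = 0.132 mA, giving I_C = β·I_B = 10.5 mA.
But then V_CE = 14 − 10.5×3.9 = -27.1 V < V_CE(sat) = 0.2 V — impossible in the active region.
So the transistor is saturated. With V_CE = 0.2 V, I_C = (V_CC − 0.2)/R_C = 13.8/3.9 = 3.54 mA.
Check: β·I_B = 10.5 mA > I_C = 3.54 mA, confirming saturation.

saturation; I_C ≈ 3.5 mA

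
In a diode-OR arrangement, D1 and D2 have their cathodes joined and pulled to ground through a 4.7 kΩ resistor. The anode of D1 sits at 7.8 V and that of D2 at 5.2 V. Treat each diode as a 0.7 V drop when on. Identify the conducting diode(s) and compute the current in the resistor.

Assume both conduct. Then node N would need to be at both 7.8−0.7 = 7.1 V and 5.2−0.7 = 4.5 V, which is impossible.
Assume only D1 conducts: V_N = 7.8 − 0.7 = 7.1 V, so I_R = 7.1/4.7 = 1.51 mA.
Check D2: its anode-to-cathode voltage is 5.2 − 7.1 = -1.9 V < 0.7 V, so it is off. The assumption is consistent.

Only D1 conducts; I_R ≈ 1.5 mA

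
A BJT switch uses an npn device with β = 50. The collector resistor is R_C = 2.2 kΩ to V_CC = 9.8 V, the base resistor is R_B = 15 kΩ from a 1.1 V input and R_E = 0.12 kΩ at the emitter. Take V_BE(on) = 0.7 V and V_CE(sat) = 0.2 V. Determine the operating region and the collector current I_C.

Assume active. Base-emitter loop: I_B = (V_BB − V_BE)/(R_B + (β+1)R_E) = (1.1 − 0.7)/(15 + 51×0.12) = 0.0189 mA.
I_C = β·I_B = 50×0.0189 = 0.947 mA.
V_CE = V_CC − I_C·R_C − I_E·R_E = 9.8 − 0.947×2.2 − 0.966×0.12 = 7.6 V > V_CE(sat), so the active-region assumption holds.

active; I_C ≈ 0.95 mA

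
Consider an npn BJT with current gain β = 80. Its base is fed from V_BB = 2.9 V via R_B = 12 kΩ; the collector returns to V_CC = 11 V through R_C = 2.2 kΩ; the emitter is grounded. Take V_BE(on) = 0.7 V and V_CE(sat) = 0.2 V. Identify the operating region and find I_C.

Assume active: I_B = (2.9 − 0.7)/12 = 0.183 mA, giving I_C = β·I_B = 14.7 mA.
But then V_CE = 11 − 14.7×2.2 = -21.3 V < V_CE(sat) = 0.2 V — impossible in the active region.
So the transistor is saturated. With V_CE = 0.2 V, I_C = (V_CC − 0.2)/R_C = 10.8/2.2 = 4.91 mA.
Check: β·I_B = 14.7 mA > I_C = 4.91 mA, confirming saturation.

saturation; I_C ≈ 4.9 mA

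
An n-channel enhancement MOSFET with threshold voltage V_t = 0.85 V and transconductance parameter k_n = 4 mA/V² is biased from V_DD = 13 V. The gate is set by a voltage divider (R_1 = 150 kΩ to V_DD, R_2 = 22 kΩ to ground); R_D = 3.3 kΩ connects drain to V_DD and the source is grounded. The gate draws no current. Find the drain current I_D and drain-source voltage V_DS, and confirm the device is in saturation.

V_G = V_DD·R_2/(R_1+R_2) = 13×22/172 = 1.66 V. With the source grounded, V_GS = V_G = 1.66 V.
Assume saturation: I_D = (k_n/2)(V_GS − V_t)² = (4/2)×(1.66 − 0.85)² = 2×0.813² = 1.32 mA.
V_DS = V_DD − I_D·R_D = 13 − 1.32×3.3 = 8.64 V.
Saturation requires V_DS ≥ V_GS − V_t = 0.813 V; 8.64 ≥ 0.813 ✓.

I_D ≈ 1.3 mA, V_DS ≈ 8.6 V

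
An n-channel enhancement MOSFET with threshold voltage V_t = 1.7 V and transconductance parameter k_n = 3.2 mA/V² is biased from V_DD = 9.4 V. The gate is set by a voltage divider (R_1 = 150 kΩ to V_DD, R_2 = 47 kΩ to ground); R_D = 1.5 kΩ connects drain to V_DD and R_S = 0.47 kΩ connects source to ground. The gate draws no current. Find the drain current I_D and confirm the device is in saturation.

I_D ≈ 0.27 mA

V_G = V_DD·R_2/(R_1+R_2) = 9.4×47/197 = 2.24 V.
Assume saturation: I_D = (k_n/2)(V_GS − V_t)² with V_GS = V_G − I_D·R_S = 2.24 − 0.47·I_D.
Substituting gives 0.353·I_D² − 1.82·I_D + 0.471 = 0, with roots I_D = 0.274 or 4.86 mA.
The root I_D = 4.86 mA gives V_GS = -0.0436 V ≤ V_t, so take I_D = 0.274 mA.
Then V_GS = 2.11 V and V_DS = V_DD − I_D(R_D+R_S) = 9.4 − 0.274×1.97 = 8.86 V.
Saturation requires V_DS ≥ V_GS − V_t = 0.414 V; 8.86 ≥ 0.414 ✓.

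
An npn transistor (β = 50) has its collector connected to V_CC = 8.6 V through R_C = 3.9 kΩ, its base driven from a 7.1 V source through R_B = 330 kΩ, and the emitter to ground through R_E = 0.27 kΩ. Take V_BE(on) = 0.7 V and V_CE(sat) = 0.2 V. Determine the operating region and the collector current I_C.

Assume active. Base-emitter loop: I_B = (V_BB − V_BE)/(R_B + (β+1)R_E) = (7.1 − 0.7)/(330 + 51×0.27) = 0.0186 mA.
I_C = β·I_B = 50×0.0186 = 0.931 mA.
V_CE = V_CC − I_C·R_C − I_E·R_E = 8.6 − 0.931×3.9 − 0.949×0.27 = 4.71 V > V_CE(sat), so the active-region assumption holds.

active; I_C ≈ 0.93 mA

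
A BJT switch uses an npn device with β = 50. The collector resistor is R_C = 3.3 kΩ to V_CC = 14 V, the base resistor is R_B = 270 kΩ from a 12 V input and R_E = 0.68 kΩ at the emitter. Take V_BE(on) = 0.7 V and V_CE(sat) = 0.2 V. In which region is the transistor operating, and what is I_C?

Assume active. Base-emitter loop: I_B = (V_BB − V_BE)/(R_B + (β+1)R_E) = (12 − 0.7)/(270 + 51×0.68) = 0.0371 mA.
I_C = β·I_B = 50×0.0371 = 1.85 mA.
V_CE = V_CC − I_C·R_C − I_E·R_E = 14 − 1.85×3.3 − 1.89×0.68 = 6.59 V > V_CE(sat), so the active-region assumption holds.

active; I_C ≈ 1.9 mA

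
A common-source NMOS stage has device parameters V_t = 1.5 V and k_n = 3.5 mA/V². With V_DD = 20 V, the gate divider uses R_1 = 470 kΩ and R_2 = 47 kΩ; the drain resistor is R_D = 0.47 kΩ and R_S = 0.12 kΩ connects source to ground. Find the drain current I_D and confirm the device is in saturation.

I_D ≈ 0.16 mA

V_G = V_DD·R_2/(R_1+R_2) = 20×47/517 = 1.82 V.
Assume saturation: I_D = (k_n/2)(V_GS − V_t)² with V_GS = V_G − I_D·R_S = 1.82 − 0.12·I_D.
Substituting gives 0.0252·I_D² − 1.13·I_D + 0.177 = 0, with roots I_D = 0.157 or 44.8 mA.
The root I_D = 44.8 mA gives V_GS = -3.56 V ≤ V_t, so take I_D = 0.157 mA.
Then V_GS = 1.8 V and V_DS = V_DD − I_D(R_D+R_S) = 20 − 0.157×0.59 = 19.9 V.
Saturation requires V_DS ≥ V_GS − V_t = 0.299 V; 19.9 ≥ 0.299 ✓.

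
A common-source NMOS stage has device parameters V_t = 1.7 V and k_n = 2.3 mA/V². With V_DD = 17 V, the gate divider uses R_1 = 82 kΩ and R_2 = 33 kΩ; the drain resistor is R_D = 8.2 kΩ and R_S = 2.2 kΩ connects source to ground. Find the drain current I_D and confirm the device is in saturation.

I_D ≈ 1 mA

V_G = V_DD·R_2/(R_1+R_2) = 17×33/115 = 4.88 V.
Assume saturation: I_D = (k_n/2)(V_GS − V_t)² with V_GS = V_G − I_D·R_S = 4.88 − 2.2·I_D.
Substituting gives 5.57·I_D² − 17.1·I_D + 11.6 = 0, with roots I_D = 1.02 or 2.05 mA.
The root I_D = 2.05 mA gives V_GS = 0.364 V ≤ V_t, so take I_D = 1.02 mA.
Then V_GS = 2.64 V and V_DS = V_DD − I_D(R_D+R_S) = 17 − 1.02×10.4 = 6.42 V.
Saturation requires V_DS ≥ V_GS − V_t = 0.94 V; 6.42 ≥ 0.94 ✓.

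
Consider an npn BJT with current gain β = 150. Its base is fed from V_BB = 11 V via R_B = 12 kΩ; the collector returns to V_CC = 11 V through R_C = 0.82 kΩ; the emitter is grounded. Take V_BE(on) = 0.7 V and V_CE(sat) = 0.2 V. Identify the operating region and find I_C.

saturation; I_C ≈ 13 mA

Assume active: I_B = (11 − 0.7)/12 = 0.858 mA, giving I_C = β·I_B = 129 mA.
But then V_CE = 11 − 129×0.82 = -94.6 V < V_CE(sat) = 0.2 V — impossible in the active region.
So the transistor is saturated. With V_CE = 0.2 V, I_C = (V_CC − 0.2)/R_C = 10.8/0.82 = 13.2 mA.
Check: β·I_B = 129 mA > I_C = 13.2 mA, confirming saturation.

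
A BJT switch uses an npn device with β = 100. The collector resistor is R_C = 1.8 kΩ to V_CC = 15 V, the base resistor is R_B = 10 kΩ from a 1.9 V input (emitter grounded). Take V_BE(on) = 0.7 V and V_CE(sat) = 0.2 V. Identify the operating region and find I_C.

Assume active: I_B = (1.9 − 0.7)/10 = 0.12 mA, giving I_C = β·I_B = 12 mA.
But then V_CE = 15 − 12×1.8 = -6.6 V < V_CE(sat) = 0.2 V — impossible in the active region.
So the transistor is saturated. With V_CE = 0.2 V, I_C = (V_CC − 0.2)/R_C = 14.8/1.8 = 8.22 mA.
Check: β·I_B = 12 mA > I_C = 8.22 mA, confirming saturation.

saturation; I_C ≈ 8.2 mA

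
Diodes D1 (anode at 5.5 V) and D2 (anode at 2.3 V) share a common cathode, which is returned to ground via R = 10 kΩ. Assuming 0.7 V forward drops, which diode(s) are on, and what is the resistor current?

Only D1 conducts; I_R ≈ 0.48 mA

Assume both conduct. Then node N would need to be at both 5.5−0.7 = 4.8 V and 2.3−0.7 = 1.6 V, which is impossible.
Assume only D1 conducts: V_N = 5.5 − 0.7 = 4.8 V, so I_R = 4.8/10 = 0.48 mA.
Check D2: its anode-to-cathode voltage is 2.3 − 4.8 = -2.5 V < 0.7 V, so it is off. The assumption is consistent.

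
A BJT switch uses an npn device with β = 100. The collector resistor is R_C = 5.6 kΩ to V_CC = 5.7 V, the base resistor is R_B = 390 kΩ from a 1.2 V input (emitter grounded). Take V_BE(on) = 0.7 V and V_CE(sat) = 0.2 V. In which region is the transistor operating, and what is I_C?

Assume active. Base-emitter loop: I_B = (V_BB − V_BE)/R_B = (1.2 − 0.7)/390 = 0.00128 mA.
I_C = β·I_B = 100×0.00128 = 0.128 mA.
V_CE = V_CC − I_C·R_C = 5.7 − 0.128×5.6 = 4.98 V > V_CE(sat), so the active-region assumption holds.

active; I_C ≈ 0.13 mA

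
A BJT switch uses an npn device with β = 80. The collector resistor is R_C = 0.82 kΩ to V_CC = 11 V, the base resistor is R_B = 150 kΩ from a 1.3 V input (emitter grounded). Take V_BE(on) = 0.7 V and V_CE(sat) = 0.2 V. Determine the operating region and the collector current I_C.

Assume active. Base-emitter loop: I_B = (V_BB − V_BE)/R_B = (1.3 − 0.7)/150 = 0.004 mA.
I_C = β·I_B = 80×0.004 = 0.32 mA.
V_CE = V_CC − I_C·R_C = 11 − 0.32×0.82 = 10.7 V > V_CE(sat), so the active-region assumption holds.

active; I_C ≈ 0.32 mA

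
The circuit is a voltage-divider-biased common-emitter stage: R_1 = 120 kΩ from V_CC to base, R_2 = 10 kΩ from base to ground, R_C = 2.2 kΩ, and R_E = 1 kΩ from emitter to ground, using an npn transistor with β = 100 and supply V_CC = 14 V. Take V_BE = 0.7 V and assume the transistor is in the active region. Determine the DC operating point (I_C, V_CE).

Thevenize the base divider: V_Th = V_CC·R_2/(R_1+R_2) = 14×10/130 = 1.08 V, R_Th = R_1‖R_2 = 9.23 kΩ.
Base-emitter loop: V_Th = I_B·R_Th + V_BE + (β+1)I_B·R_E, so I_B = (1.08 − 0.7) / (9.23 + 101×1) = 0.00342 mA.
I_C = β·I_B = 100×0.00342 = 0.342 mA, and I_E = (β+1)I_B = 0.345 mA.
V_CE = V_CC − I_C·R_C − I_E·R_E = 14 − 0.342×2.2 − 0.345×1 = 12.9 V.
V_CE = 12.9 V > 0.2 V confirms active-region operation.

I_C ≈ 0.34 mA, V_CE ≈ 13 V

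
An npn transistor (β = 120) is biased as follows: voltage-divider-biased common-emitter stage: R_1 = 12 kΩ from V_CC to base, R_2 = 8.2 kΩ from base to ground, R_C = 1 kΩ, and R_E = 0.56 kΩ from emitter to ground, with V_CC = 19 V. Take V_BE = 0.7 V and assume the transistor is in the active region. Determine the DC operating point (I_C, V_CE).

I_C ≈ 12 mA, V_CE ≈ 0.87 V

Thevenize the base divider: V_Th = V_CC·R_2/(R_1+R_2) = 19×8.2/20.2 = 7.71 V, R_Th = R_1‖R_2 = 4.87 kΩ.
Base-emitter loop: V_Th = I_B·R_Th + V_BE + (β+1)I_B·R_E, so I_B = (7.71 − 0.7) / (4.87 + 121×0.56) = 0.0966 mA.
I_C = β·I_B = 120×0.0966 = 11.6 mA, and I_E = (β+1)I_B = 11.7 mA.
V_CE = V_CC − I_C·R_C − I_E·R_E = 19 − 11.6×1 − 11.7×0.56 = 0.871 V.
V_CE = 0.871 V > 0.2 V confirms active-region operation.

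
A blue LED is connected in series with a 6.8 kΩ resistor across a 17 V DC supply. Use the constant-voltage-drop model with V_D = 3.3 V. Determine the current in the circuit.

KVL around the loop: 17 = V_D + I·R = 3.3 + I × 6.8 kΩ.
So I = (17 − 3.3) / 6.8 kΩ = 13.7 / 6.8 = 2.01 mA.

I ≈ 2 mA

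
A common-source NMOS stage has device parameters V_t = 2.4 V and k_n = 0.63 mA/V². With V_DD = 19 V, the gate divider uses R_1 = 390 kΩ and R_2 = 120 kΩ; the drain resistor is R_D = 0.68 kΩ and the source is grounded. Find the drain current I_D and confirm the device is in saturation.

I_D ≈ 1.4 mA

V_G = V_DD·R_2/(R_1+R_2) = 19×120/510 = 4.47 V. With the source grounded, V_GS = V_G = 4.47 V.
Assume saturation: I_D = (k_n/2)(V_GS − V_t)² = (0.63/2)×(4.47 − 2.4)² = 0.315×2.07² = 1.35 mA.
V_DS = V_DD − I_D·R_D = 19 − 1.35×0.68 = 18.1 V.
Saturation requires V_DS ≥ V_GS − V_t = 2.07 V; 18.1 ≥ 2.07 ✓.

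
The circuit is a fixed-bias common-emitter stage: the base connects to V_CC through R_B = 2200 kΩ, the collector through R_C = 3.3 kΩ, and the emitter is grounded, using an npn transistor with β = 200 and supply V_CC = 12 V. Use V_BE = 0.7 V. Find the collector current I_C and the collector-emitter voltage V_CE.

I_C ≈ 1 mA, V_CE ≈ 8.6 V

Base loop: V_CC = I_B·R_B + V_BE, so I_B = (12 − 0.7)/2200 kΩ = 0.00514 mA.
In the active region I_C = β·I_B = 200 × 0.00514 = 1.03 mA.
Collector loop: V_CE = V_CC − I_C·R_C = 12 − 1.03×3.3 = 8.61 V.
Since V_CE = 8.61 V > V_CE(sat) ≈ 0.2 V, the transistor is in the active region as assumed.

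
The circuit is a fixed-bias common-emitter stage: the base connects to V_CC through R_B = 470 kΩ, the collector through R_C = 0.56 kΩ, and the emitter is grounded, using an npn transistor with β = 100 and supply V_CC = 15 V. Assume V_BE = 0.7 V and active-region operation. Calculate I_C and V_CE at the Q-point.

Base loop: V_CC = I_B·R_B + V_BE, so I_B = (15 − 0.7)/470 kΩ = 0.0304 mA.
In the active region I_C = β·I_B = 100 × 0.0304 = 3.04 mA.
Collector loop: V_CE = V_CC − I_C·R_C = 15 − 3.04×0.56 = 13.3 V.
Since V_CE = 13.3 V > V_CE(sat) ≈ 0.2 V, the transistor is in the active region as assumed.

I_C ≈ 3 mA, V_CE ≈ 13 V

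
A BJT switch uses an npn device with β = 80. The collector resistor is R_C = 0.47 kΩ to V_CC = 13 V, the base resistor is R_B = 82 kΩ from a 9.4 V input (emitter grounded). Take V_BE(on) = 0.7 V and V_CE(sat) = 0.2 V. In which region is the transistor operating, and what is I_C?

active; I_C ≈ 8.5 mA

Assume active. Base-emitter loop: I_B = (V_BB − V_BE)/R_B = (9.4 − 0.7)/82 = 0.106 mA.
I_C = β·I_B = 80×0.106 = 8.49 mA.
V_CE = V_CC − I_C·R_C = 13 − 8.49×0.47 = 9.01 V > V_CE(sat), so the active-region assumption holds.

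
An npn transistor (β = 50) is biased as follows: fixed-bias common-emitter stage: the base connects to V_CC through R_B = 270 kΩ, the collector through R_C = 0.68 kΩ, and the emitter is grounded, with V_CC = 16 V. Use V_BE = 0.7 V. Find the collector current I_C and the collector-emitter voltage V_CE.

Base loop: V_CC = I_B·R_B + V_BE, so I_B = (16 − 0.7)/270 kΩ = 0.0567 mA.
In the active region I_C = β·I_B = 50 × 0.0567 = 2.83 mA.
Collector loop: V_CE = V_CC − I_C·R_C = 16 − 2.83×0.68 = 14.1 V.
Since V_CE = 14.1 V > V_CE(sat) ≈ 0.2 V, the transistor is in the active region as assumed.

I_C ≈ 2.8 mA, V_CE ≈ 14 V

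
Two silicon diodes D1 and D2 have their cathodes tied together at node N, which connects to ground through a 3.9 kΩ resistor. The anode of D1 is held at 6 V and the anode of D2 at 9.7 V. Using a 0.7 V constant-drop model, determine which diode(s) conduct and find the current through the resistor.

Only D2 conducts; I_R ≈ 2.3 mA

Assume both conduct. Then node N would need to be at both 6−0.7 = 5.3 V and 9.7−0.7 = 9 V, which is impossible.
Assume only D2 conducts: V_N = 9.7 − 0.7 = 9 V, so I_R = 9/3.9 = 2.31 mA.
Check D1: its anode-to-cathode voltage is 6 − 9 = -3 V < 0.7 V, so it is off. The assumption is consistent.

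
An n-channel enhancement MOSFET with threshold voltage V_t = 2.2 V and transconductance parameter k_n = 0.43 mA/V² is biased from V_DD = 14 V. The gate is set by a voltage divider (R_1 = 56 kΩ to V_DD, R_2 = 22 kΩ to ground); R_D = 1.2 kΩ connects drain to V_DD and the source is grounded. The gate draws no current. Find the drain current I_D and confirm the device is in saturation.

V_G = V_DD·R_2/(R_1+R_2) = 14×22/78 = 3.95 V. With the source grounded, V_GS = V_G = 3.95 V.
Assume saturation: I_D = (k_n/2)(V_GS − V_t)² = (0.43/2)×(3.95 − 2.2)² = 0.215×1.75² = 0.657 mA.
V_DS = V_DD − I_D·R_D = 14 − 0.657×1.2 = 13.2 V.
Saturation requires V_DS ≥ V_GS − V_t = 1.75 V; 13.2 ≥ 1.75 ✓.

I_D ≈ 0.66 mA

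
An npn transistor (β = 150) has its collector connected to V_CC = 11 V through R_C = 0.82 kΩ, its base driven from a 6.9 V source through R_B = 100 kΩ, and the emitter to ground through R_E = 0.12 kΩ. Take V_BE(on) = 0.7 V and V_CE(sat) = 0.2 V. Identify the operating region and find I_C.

Assume active. Base-emitter loop: I_B = (V_BB − V_BE)/(R_B + (β+1)R_E) = (6.9 − 0.7)/(100 + 151×0.12) = 0.0525 mA.
I_C = β·I_B = 150×0.0525 = 7.87 mA.
V_CE = V_CC − I_C·R_C − I_E·R_E = 11 − 7.87×0.82 − 7.93×0.12 = 3.59 V > V_CE(sat), so the active-region assumption holds.

active; I_C ≈ 7.9 mA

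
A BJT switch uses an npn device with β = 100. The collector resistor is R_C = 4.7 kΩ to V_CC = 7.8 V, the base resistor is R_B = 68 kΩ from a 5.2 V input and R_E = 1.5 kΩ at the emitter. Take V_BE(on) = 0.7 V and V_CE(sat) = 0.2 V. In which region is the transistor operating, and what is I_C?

Assume active: I_B = (5.2 − 0.7)/(68 + 101×1.5) = 0.0205 mA, I_C = β·I_B = 2.05 mA.
Then V_CE = 7.8 − 2.05×4.7 − 2.07×1.5 = -4.94 V < 0.2 V — the active assumption fails.
Re-solve with V_CE = 0.2 V. KCL at the emitter: V_E/R_E = (V_BB−0.7−V_E)/R_B + (V_CC−0.2−V_E)/R_C, giving V_E = 1.88 V.
I_C = (V_CC − 0.2 − V_E)/R_C = (7.6 − 1.88)/4.7 = 1.22 mA.
Check: I_B = (4.5 − 1.88)/68 = 0.0385 mA, and β·I_B = 3.85 mA > I_C, confirming saturation.

saturation; I_C ≈ 1.2 mA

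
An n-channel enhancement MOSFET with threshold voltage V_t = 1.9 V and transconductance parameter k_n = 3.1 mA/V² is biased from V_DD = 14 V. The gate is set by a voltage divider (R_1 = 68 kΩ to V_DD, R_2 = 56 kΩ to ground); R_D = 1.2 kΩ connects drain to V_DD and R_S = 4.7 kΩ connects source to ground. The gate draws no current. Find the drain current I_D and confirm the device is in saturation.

I_D ≈ 0.79 mA

V_G = V_DD·R_2/(R_1+R_2) = 14×56/124 = 6.32 V.
Assume saturation: I_D = (k_n/2)(V_GS − V_t)² with V_GS = V_G − I_D·R_S = 6.32 − 4.7·I_D.
Substituting gives 34.2·I_D² − 65.4·I_D + 30.3 = 0, with roots I_D = 0.789 or 1.12 mA.
The root I_D = 1.12 mA gives V_GS = 1.05 V ≤ V_t, so take I_D = 0.789 mA.
Then V_GS = 2.61 V and V_DS = V_DD − I_D(R_D+R_S) = 14 − 0.789×5.9 = 9.34 V.
Saturation requires V_DS ≥ V_GS − V_t = 0.714 V; 9.34 ≥ 0.714 ✓.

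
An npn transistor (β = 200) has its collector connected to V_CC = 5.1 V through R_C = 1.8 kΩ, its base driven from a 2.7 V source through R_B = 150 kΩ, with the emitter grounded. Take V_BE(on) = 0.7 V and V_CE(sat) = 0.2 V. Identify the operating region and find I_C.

active; I_C ≈ 2.7 mA

Assume active. Base-emitter loop: I_B = (V_BB − V_BE)/R_B = (2.7 − 0.7)/150 = 0.0133 mA.
I_C = β·I_B = 200×0.0133 = 2.67 mA.
V_CE = V_CC − I_C·R_C = 5.1 − 2.67×1.8 = 0.3 V > V_CE(sat), so the active-region assumption holds.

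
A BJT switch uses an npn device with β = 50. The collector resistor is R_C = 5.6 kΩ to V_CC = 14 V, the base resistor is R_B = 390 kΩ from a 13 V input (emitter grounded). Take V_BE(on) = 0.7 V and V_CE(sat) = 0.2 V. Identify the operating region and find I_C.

active; I_C ≈ 1.6 mA

Assume active. Base-emitter loop: I_B = (V_BB − V_BE)/R_B = (13 − 0.7)/390 = 0.0315 mA.
I_C = β·I_B = 50×0.0315 = 1.58 mA.
V_CE = V_CC − I_C·R_C = 14 − 1.58×5.6 = 5.17 V > V_CE(sat), so the active-region assumption holds.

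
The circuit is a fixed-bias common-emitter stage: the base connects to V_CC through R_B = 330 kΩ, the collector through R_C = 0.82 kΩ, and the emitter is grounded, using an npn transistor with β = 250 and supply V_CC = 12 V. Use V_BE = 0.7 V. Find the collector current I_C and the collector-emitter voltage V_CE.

I_C ≈ 8.6 mA, V_CE ≈ 5 V

Base loop: V_CC = I_B·R_B + V_BE, so I_B = (12 − 0.7)/330 kΩ = 0.0342 mA.
In the active region I_C = β·I_B = 250 × 0.0342 = 8.56 mA.
Collector loop: V_CE = V_CC − I_C·R_C = 12 − 8.56×0.82 = 4.98 V.
Since V_CE = 4.98 V > V_CE(sat) ≈ 0.2 V, the transistor is in the active region as assumed.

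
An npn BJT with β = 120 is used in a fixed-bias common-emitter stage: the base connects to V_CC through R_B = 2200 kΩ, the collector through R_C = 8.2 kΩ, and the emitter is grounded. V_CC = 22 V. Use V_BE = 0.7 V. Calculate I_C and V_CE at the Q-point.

Base loop: V_CC = I_B·R_B + V_BE, so I_B = (22 − 0.7)/2200 kΩ = 0.00968 mA.
In the active region I_C = β·I_B = 120 × 0.00968 = 1.16 mA.
Collector loop: V_CE = V_CC − I_C·R_C = 22 − 1.16×8.2 = 12.5 V.
Since V_CE = 12.5 V > V_CE(sat) ≈ 0.2 V, the transistor is in the active region as assumed.

I_C ≈ 1.2 mA, V_CE ≈ 12 V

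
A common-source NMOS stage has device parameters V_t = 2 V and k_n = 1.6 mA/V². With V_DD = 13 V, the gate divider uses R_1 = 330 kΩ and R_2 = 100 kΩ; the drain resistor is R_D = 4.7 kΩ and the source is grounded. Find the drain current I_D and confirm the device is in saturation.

I_D ≈ 0.84 mA

V_G = V_DD·R_2/(R_1+R_2) = 13×100/430 = 3.02 V. With the source grounded, V_GS = V_G = 3.02 V.
Assume saturation: I_D = (k_n/2)(V_GS − V_t)² = (1.6/2)×(3.02 − 2)² = 0.8×1.02² = 0.838 mA.
V_DS = V_DD − I_D·R_D = 13 − 0.838×4.7 = 9.06 V.
Saturation requires V_DS ≥ V_GS − V_t = 1.02 V; 9.06 ≥ 1.02 ✓.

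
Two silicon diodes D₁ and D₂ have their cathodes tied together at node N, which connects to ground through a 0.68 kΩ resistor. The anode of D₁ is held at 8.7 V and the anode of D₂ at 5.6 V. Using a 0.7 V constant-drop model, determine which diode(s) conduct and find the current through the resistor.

Assume both conduct. Then node N would need to be at both 8.7−0.7 = 8 V and 5.6−0.7 = 4.9 V, which is impossible.
Assume only D₁ conducts: V_N = 8.7 − 0.7 = 8 V, so I_R = 8/0.68 = 11.8 mA.
Check D₂: its anode-to-cathode voltage is 5.6 − 8 = -2.4 V < 0.7 V, so it is off. The assumption is consistent.

Only D₁ conducts; I_R ≈ 12 mA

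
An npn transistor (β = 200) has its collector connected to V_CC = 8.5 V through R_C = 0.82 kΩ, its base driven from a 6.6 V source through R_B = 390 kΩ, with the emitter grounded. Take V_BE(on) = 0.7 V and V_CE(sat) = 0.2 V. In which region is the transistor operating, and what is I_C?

active; I_C ≈ 3 mA

Assume active. Base-emitter loop: I_B = (V_BB − V_BE)/R_B = (6.6 − 0.7)/390 = 0.0151 mA.
I_C = β·I_B = 200×0.0151 = 3.03 mA.
V_CE = V_CC − I_C·R_C = 8.5 − 3.03×0.82 = 6.02 V > V_CE(sat), so the active-region assumption holds.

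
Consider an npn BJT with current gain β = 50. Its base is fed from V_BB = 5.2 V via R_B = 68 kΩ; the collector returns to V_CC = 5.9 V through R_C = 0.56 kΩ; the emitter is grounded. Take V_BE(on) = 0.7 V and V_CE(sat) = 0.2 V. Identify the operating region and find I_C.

active; I_C ≈ 3.3 mA

Assume active. Base-emitter loop: I_B = (V_BB − V_BE)/R_B = (5.2 − 0.7)/68 = 0.0662 mA.
I_C = β·I_B = 50×0.0662 = 3.31 mA.
V_CE = V_CC − I_C·R_C = 5.9 − 3.31×0.56 = 4.05 V > V_CE(sat), so the active-region assumption holds.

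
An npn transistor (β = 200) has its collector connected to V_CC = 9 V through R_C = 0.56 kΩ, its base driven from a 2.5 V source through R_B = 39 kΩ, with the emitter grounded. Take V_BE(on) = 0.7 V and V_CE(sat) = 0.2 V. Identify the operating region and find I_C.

Assume active. Base-emitter loop: I_B = (V_BB − V_BE)/R_B = (2.5 − 0.7)/39 = 0.0462 mA.
I_C = β·I_B = 200×0.0462 = 9.23 mA.
V_CE = V_CC − I_C·R_C = 9 − 9.23×0.56 = 3.83 V > V_CE(sat), so the active-region assumption holds.

active; I_C ≈ 9.2 mA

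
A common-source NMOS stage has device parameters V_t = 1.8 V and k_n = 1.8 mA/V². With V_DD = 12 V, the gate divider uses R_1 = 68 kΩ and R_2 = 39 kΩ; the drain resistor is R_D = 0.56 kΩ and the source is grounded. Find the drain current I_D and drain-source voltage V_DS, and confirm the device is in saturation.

V_G = V_DD·R_2/(R_1+R_2) = 12×39/107 = 4.37 V. With the source grounded, V_GS = V_G = 4.37 V.
Assume saturation: I_D = (k_n/2)(V_GS − V_t)² = (1.8/2)×(4.37 − 1.8)² = 0.9×2.57² = 5.96 mA.
V_DS = V_DD − I_D·R_D = 12 − 5.96×0.56 = 8.66 V.
Saturation requires V_DS ≥ V_GS − V_t = 2.57 V; 8.66 ≥ 2.57 ✓.

I_D ≈ 6 mA, V_DS ≈ 8.7 V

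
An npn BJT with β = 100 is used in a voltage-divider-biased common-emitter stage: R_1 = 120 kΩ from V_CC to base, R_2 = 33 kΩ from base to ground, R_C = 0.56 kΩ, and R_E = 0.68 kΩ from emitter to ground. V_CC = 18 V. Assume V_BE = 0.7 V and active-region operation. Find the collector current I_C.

I_C ≈ 3.4 mA

Thevenize the base divider: V_Th = V_CC·R_2/(R_1+R_2) = 18×33/153 = 3.88 V, R_Th = R_1‖R_2 = 25.9 kΩ.
Base-emitter loop: V_Th = I_B·R_Th + V_BE + (β+1)I_B·R_E, so I_B = (3.88 − 0.7) / (25.9 + 101×0.68) = 0.0337 mA.
I_C = β·I_B = 100×0.0337 = 3.37 mA, and I_E = (β+1)I_B = 3.4 mA.
V_CE = V_CC − I_C·R_C − I_E·R_E = 18 − 3.37×0.56 − 3.4×0.68 = 13.8 V.
V_CE = 13.8 V > 0.2 V confirms active-region operation.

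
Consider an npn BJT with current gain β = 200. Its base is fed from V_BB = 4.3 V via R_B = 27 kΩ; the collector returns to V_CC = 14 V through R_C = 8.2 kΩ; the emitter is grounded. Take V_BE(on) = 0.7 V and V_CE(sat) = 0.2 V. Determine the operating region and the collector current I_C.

saturation; I_C ≈ 1.7 mA

Assume active: I_B = (4.3 − 0.7)/27 = 0.133 mA, giving I_C = β·I_B = 26.7 mA.
But then V_CE = 14 − 26.7×8.2 = -205 V < V_CE(sat) = 0.2 V — impossible in the active region.
So the transistor is saturated. With V_CE = 0.2 V, I_C = (V_CC − 0.2)/R_C = 13.8/8.2 = 1.68 mA.
Check: β·I_B = 26.7 mA > I_C = 1.68 mA, confirming saturation.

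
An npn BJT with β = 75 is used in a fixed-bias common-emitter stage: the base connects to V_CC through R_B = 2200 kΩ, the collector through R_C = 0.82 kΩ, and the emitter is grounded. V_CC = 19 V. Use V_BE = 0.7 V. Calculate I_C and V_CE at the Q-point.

I_C ≈ 0.62 mA, V_CE ≈ 18 V

Base loop: V_CC = I_B·R_B + V_BE, so I_B = (19 − 0.7)/2200 kΩ = 0.00832 mA.
In the active region I_C = β·I_B = 75 × 0.00832 = 0.624 mA.
Collector loop: V_CE = V_CC − I_C·R_C = 19 − 0.624×0.82 = 18.5 V.
Since V_CE = 18.5 V > V_CE(sat) ≈ 0.2 V, the transistor is in the active region as assumed.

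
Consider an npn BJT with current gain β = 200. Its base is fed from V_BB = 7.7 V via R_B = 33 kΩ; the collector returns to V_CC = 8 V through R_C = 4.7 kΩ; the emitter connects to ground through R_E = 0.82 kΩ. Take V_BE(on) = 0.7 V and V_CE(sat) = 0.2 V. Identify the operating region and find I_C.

Assume active: I_B = (7.7 − 0.7)/(33 + 201×0.82) = 0.0354 mA, I_C = β·I_B = 7.08 mA.
Then V_CE = 8 − 7.08×4.7 − 7.11×0.82 = -31.1 V < 0.2 V — the active assumption fails.
Re-solve with V_CE = 0.2 V. KCL at the emitter: V_E/R_E = (V_BB−0.7−V_E)/R_B + (V_CC−0.2−V_E)/R_C, giving V_E = 1.28 V.
I_C = (V_CC − 0.2 − V_E)/R_C = (7.8 − 1.28)/4.7 = 1.39 mA.
Check: I_B = (7 − 1.28)/33 = 0.173 mA, and β·I_B = 34.7 mA > I_C, confirming saturation.

saturation; I_C ≈ 1.4 mA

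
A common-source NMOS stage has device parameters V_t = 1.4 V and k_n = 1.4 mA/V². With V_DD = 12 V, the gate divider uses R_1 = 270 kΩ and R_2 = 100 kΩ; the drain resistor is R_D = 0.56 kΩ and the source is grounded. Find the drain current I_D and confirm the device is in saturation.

V_G = V_DD·R_2/(R_1+R_2) = 12×100/370 = 3.24 V. With the source grounded, V_GS = V_G = 3.24 V.
Assume saturation: I_D = (k_n/2)(V_GS − V_t)² = (1.4/2)×(3.24 − 1.4)² = 0.7×1.84² = 2.38 mA.
V_DS = V_DD − I_D·R_D = 12 − 2.38×0.56 = 10.7 V.
Saturation requires V_DS ≥ V_GS − V_t = 1.84 V; 10.7 ≥ 1.84 ✓.

I_D ≈ 2.4 mA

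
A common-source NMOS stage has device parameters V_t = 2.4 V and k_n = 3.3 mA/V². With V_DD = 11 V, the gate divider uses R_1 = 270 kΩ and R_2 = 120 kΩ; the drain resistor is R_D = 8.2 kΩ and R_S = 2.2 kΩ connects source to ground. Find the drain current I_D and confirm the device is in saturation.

V_G = V_DD·R_2/(R_1+R_2) = 11×120/390 = 3.38 V.
Assume saturation: I_D = (k_n/2)(V_GS − V_t)² with V_GS = V_G − I_D·R_S = 3.38 − 2.2·I_D.
Substituting gives 7.99·I_D² − 8.15·I_D + 1.6 = 0, with roots I_D = 0.265 or 0.755 mA.
The root I_D = 0.755 mA gives V_GS = 1.72 V ≤ V_t, so take I_D = 0.265 mA.
Then V_GS = 2.8 V and V_DS = V_DD − I_D(R_D+R_S) = 11 − 0.265×10.4 = 8.24 V.
Saturation requires V_DS ≥ V_GS − V_t = 0.401 V; 8.24 ≥ 0.401 ✓.

I_D ≈ 0.27 mA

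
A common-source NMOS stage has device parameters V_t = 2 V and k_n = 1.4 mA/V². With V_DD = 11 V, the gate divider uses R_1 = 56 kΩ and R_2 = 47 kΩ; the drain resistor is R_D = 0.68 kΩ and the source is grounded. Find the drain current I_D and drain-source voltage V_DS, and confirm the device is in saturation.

V_G = V_DD·R_2/(R_1+R_2) = 11×47/103 = 5.02 V. With the source grounded, V_GS = V_G = 5.02 V.
Assume saturation: I_D = (k_n/2)(V_GS − V_t)² = (1.4/2)×(5.02 − 2)² = 0.7×3.02² = 6.38 mA.
V_DS = V_DD − I_D·R_D = 11 − 6.38×0.68 = 6.66 V.
Saturation requires V_DS ≥ V_GS − V_t = 3.02 V; 6.66 ≥ 3.02 ✓.

I_D ≈ 6.4 mA, V_DS ≈ 6.7 V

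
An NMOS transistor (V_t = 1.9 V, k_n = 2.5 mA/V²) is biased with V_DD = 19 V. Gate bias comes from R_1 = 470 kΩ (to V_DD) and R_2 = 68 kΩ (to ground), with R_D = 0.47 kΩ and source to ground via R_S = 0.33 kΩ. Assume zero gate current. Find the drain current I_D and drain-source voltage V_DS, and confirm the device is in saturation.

I_D ≈ 0.23 mA, V_DS ≈ 19 V

V_G = V_DD·R_2/(R_1+R_2) = 19×68/538 = 2.4 V.
Assume saturation: I_D = (k_n/2)(V_GS − V_t)² with V_GS = V_G − I_D·R_S = 2.4 − 0.33·I_D.
Substituting gives 0.136·I_D² − 1.41·I_D + 0.314 = 0, with roots I_D = 0.227 or 10.2 mA.
The root I_D = 10.2 mA gives V_GS = -0.951 V ≤ V_t, so take I_D = 0.227 mA.
Then V_GS = 2.33 V and V_DS = V_DD − I_D(R_D+R_S) = 19 − 0.227×0.8 = 18.8 V.
Saturation requires V_DS ≥ V_GS − V_t = 0.426 V; 18.8 ≥ 0.426 ✓.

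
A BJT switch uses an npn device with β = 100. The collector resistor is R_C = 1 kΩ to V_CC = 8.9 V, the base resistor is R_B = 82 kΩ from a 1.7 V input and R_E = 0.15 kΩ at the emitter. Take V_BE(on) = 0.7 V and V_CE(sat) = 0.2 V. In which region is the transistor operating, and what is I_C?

Assume active. Base-emitter loop: I_B = (V_BB − V_BE)/(R_B + (β+1)R_E) = (1.7 − 0.7)/(82 + 101×0.15) = 0.0103 mA.
I_C = β·I_B = 100×0.0103 = 1.03 mA.
V_CE = V_CC − I_C·R_C − I_E·R_E = 8.9 − 1.03×1 − 1.04×0.15 = 7.71 V > V_CE(sat), so the active-region assumption holds.

active; I_C ≈ 1 mA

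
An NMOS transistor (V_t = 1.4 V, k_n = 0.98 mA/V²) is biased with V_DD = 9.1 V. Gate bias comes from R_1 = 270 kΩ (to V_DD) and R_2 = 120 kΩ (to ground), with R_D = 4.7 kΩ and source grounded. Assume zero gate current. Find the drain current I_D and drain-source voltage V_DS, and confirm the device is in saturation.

V_G = V_DD·R_2/(R_1+R_2) = 9.1×120/390 = 2.8 V. With the source grounded, V_GS = V_G = 2.8 V.
Assume saturation: I_D = (k_n/2)(V_GS − V_t)² = (0.98/2)×(2.8 − 1.4)² = 0.49×1.4² = 0.96 mA.
V_DS = V_DD − I_D·R_D = 9.1 − 0.96×4.7 = 4.59 V.
Saturation requires V_DS ≥ V_GS − V_t = 1.4 V; 4.59 ≥ 1.4 ✓.

I_D ≈ 0.96 mA, V_DS ≈ 4.6 V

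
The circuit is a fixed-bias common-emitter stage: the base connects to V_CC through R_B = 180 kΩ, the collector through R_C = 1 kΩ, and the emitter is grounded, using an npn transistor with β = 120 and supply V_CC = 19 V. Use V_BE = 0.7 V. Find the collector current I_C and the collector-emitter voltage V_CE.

I_C ≈ 12 mA, V_CE ≈ 6.8 V

Base loop: V_CC = I_B·R_B + V_BE, so I_B = (19 − 0.7)/180 kΩ = 0.102 mA.
In the active region I_C = β·I_B = 120 × 0.102 = 12.2 mA.
Collector loop: V_CE = V_CC − I_C·R_C = 19 − 12.2×1 = 6.8 V.
Since V_CE = 6.8 V > V_CE(sat) ≈ 0.2 V, the transistor is in the active region as assumed.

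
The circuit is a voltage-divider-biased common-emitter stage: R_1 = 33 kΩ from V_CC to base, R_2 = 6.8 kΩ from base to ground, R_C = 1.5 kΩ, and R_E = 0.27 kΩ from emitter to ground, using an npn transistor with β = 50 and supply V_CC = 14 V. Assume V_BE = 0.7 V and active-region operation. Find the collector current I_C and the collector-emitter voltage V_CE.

Thevenize the base divider: V_Th = V_CC·R_2/(R_1+R_2) = 14×6.8/39.8 = 2.39 V, R_Th = R_1‖R_2 = 5.64 kΩ.
Base-emitter loop: V_Th = I_B·R_Th + V_BE + (β+1)I_B·R_E, so I_B = (2.39 − 0.7) / (5.64 + 51×0.27) = 0.0872 mA.
I_C = β·I_B = 50×0.0872 = 4.36 mA, and I_E = (β+1)I_B = 4.45 mA.
V_CE = V_CC − I_C·R_C − I_E·R_E = 14 − 4.36×1.5 − 4.45×0.27 = 6.26 V.
V_CE = 6.26 V > 0.2 V confirms active-region operation.

I_C ≈ 4.4 mA, V_CE ≈ 6.3 V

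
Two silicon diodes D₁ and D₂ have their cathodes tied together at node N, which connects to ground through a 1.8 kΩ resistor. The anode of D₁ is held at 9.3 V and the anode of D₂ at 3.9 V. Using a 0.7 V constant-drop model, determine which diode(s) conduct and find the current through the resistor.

Assume both conduct. Then node N would need to be at both 9.3−0.7 = 8.6 V and 3.9−0.7 = 3.2 V, which is impossible.
Assume only D₁ conducts: V_N = 9.3 − 0.7 = 8.6 V, so I_R = 8.6/1.8 = 4.78 mA.
Check D₂: its anode-to-cathode voltage is 3.9 − 8.6 = -4.7 V < 0.7 V, so it is off. The assumption is consistent.

Only D₁ conducts; I_R ≈ 4.8 mA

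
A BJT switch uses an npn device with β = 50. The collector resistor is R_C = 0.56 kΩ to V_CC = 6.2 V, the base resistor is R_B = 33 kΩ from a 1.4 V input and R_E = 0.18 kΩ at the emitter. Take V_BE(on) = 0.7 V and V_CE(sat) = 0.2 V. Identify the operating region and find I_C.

Assume active. Base-emitter loop: I_B = (V_BB − V_BE)/(R_B + (β+1)R_E) = (1.4 − 0.7)/(33 + 51×0.18) = 0.0166 mA.
I_C = β·I_B = 50×0.0166 = 0.83 mA.
V_CE = V_CC − I_C·R_C − I_E·R_E = 6.2 − 0.83×0.56 − 0.846×0.18 = 5.58 V > V_CE(sat), so the active-region assumption holds.

active; I_C ≈ 0.83 mA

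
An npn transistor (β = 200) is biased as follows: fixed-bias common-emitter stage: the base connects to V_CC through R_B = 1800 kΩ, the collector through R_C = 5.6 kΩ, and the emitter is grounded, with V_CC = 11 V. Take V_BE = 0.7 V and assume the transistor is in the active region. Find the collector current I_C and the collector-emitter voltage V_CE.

I_C ≈ 1.1 mA, V_CE ≈ 4.6 V

Base loop: V_CC = I_B·R_B + V_BE, so I_B = (11 − 0.7)/1800 kΩ = 0.00572 mA.
In the active region I_C = β·I_B = 200 × 0.00572 = 1.14 mA.
Collector loop: V_CE = V_CC − I_C·R_C = 11 − 1.14×5.6 = 4.59 V.
Since V_CE = 4.59 V > V_CE(sat) ≈ 0.2 V, the transistor is in the active region as assumed.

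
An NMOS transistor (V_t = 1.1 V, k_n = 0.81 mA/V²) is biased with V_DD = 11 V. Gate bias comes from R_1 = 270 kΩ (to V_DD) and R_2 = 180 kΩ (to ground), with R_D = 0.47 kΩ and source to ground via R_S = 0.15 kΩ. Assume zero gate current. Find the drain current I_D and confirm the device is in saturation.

I_D ≈ 3.2 mA

V_G = V_DD·R_2/(R_1+R_2) = 11×180/450 = 4.4 V.
Assume saturation: I_D = (k_n/2)(V_GS − V_t)² with V_GS = V_G − I_D·R_S = 4.4 − 0.15·I_D.
Substituting gives 0.00911·I_D² − 1.4·I_D + 4.41 = 0, with roots I_D = 3.22 or 151 mA.
The root I_D = 151 mA gives V_GS = -18.2 V ≤ V_t, so take I_D = 3.22 mA.
Then V_GS = 3.92 V and V_DS = V_DD − I_D(R_D+R_S) = 11 − 3.22×0.62 = 9.01 V.
Saturation requires V_DS ≥ V_GS − V_t = 2.82 V; 9.01 ≥ 2.82 ✓.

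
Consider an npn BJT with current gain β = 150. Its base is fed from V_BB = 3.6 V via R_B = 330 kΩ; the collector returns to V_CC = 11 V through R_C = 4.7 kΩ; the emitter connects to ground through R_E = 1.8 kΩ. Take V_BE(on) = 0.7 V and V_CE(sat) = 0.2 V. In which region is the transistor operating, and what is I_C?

Assume active. Base-emitter loop: I_B = (V_BB − V_BE)/(R_B + (β+1)R_E) = (3.6 − 0.7)/(330 + 151×1.8) = 0.00482 mA.
I_C = β·I_B = 150×0.00482 = 0.723 mA.
V_CE = V_CC − I_C·R_C − I_E·R_E = 11 − 0.723×4.7 − 0.728×1.8 = 6.29 V > V_CE(sat), so the active-region assumption holds.

active; I_C ≈ 0.72 mA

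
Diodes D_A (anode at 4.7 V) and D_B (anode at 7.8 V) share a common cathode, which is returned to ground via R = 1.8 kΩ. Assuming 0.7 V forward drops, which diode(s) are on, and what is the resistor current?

Assume both conduct. Then node N would need to be at both 4.7−0.7 = 4 V and 7.8−0.7 = 7.1 V, which is impossible.
Assume only D_B conducts: V_N = 7.8 − 0.7 = 7.1 V, so I_R = 7.1/1.8 = 3.94 mA.
Check D_A: its anode-to-cathode voltage is 4.7 − 7.1 = -2.4 V < 0.7 V, so it is off. The assumption is consistent.

Only D_B conducts; I_R ≈ 3.9 mA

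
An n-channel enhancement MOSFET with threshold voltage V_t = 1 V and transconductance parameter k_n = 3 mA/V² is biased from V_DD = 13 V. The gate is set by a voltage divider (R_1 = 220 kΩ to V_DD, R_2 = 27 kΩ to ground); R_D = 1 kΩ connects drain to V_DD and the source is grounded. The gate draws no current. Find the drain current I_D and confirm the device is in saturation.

V_G = V_DD·R_2/(R_1+R_2) = 13×27/247 = 1.42 V. With the source grounded, V_GS = V_G = 1.42 V.
Assume saturation: I_D = (k_n/2)(V_GS − V_t)² = (3/2)×(1.42 − 1)² = 1.5×0.421² = 0.266 mA.
V_DS = V_DD − I_D·R_D = 13 − 0.266×1 = 12.7 V.
Saturation requires V_DS ≥ V_GS − V_t = 0.421 V; 12.7 ≥ 0.421 ✓.

I_D ≈ 0.27 mA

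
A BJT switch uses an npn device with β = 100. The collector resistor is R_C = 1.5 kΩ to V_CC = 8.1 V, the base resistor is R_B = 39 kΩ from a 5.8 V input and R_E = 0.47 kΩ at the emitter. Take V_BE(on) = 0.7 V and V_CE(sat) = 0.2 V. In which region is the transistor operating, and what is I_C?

Assume active: I_B = (5.8 − 0.7)/(39 + 101×0.47) = 0.059 mA, I_C = β·I_B = 5.9 mA.
Then V_CE = 8.1 − 5.9×1.5 − 5.96×0.47 = -3.55 V < 0.2 V — the active assumption fails.
Re-solve with V_CE = 0.2 V. KCL at the emitter: V_E/R_E = (V_BB−0.7−V_E)/R_B + (V_CC−0.2−V_E)/R_C, giving V_E = 1.91 V.
I_C = (V_CC − 0.2 − V_E)/R_C = (7.9 − 1.91)/1.5 = 3.99 mA.
Check: I_B = (5.1 − 1.91)/39 = 0.0817 mA, and β·I_B = 8.17 mA > I_C, confirming saturation.

saturation; I_C ≈ 4 mA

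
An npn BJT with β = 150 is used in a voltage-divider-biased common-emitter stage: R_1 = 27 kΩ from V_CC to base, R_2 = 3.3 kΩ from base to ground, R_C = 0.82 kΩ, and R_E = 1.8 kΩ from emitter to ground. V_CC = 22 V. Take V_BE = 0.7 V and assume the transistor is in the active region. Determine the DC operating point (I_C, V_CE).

I_C ≈ 0.93 mA, V_CE ≈ 20 V

Thevenize the base divider: V_Th = V_CC·R_2/(R_1+R_2) = 22×3.3/30.3 = 2.4 V, R_Th = R_1‖R_2 = 2.94 kΩ.
Base-emitter loop: V_Th = I_B·R_Th + V_BE + (β+1)I_B·R_E, so I_B = (2.4 − 0.7) / (2.94 + 151×1.8) = 0.00617 mA.
I_C = β·I_B = 150×0.00617 = 0.926 mA, and I_E = (β+1)I_B = 0.932 mA.
V_CE = V_CC − I_C·R_C − I_E·R_E = 22 − 0.926×0.82 − 0.932×1.8 = 19.6 V.
V_CE = 19.6 V > 0.2 V confirms active-region operation.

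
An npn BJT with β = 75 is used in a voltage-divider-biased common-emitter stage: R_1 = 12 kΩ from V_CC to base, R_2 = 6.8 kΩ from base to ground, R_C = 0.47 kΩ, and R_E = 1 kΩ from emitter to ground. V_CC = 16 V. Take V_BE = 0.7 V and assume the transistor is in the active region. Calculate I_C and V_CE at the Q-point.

I_C ≈ 4.7 mA, V_CE ≈ 9 V

Thevenize the base divider: V_Th = V_CC·R_2/(R_1+R_2) = 16×6.8/18.8 = 5.79 V, R_Th = R_1‖R_2 = 4.34 kΩ.
Base-emitter loop: V_Th = I_B·R_Th + V_BE + (β+1)I_B·R_E, so I_B = (5.79 − 0.7) / (4.34 + 76×1) = 0.0633 mA.
I_C = β·I_B = 75×0.0633 = 4.75 mA, and I_E = (β+1)I_B = 4.81 mA.
V_CE = V_CC − I_C·R_C − I_E·R_E = 16 − 4.75×0.47 − 4.81×1 = 8.96 V.
V_CE = 8.96 V > 0.2 V confirms active-region operation.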